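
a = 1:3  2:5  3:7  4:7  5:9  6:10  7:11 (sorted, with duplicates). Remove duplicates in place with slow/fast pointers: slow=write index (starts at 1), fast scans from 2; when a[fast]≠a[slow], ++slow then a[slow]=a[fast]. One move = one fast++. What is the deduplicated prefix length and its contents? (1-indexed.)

length 6; prefix = [3, 5, 7, 9, 10, 11]

(s=1,f=2) a[fast]=5≠a[slow]=3 write a[2]=5 → slow++,fast++
(s=2,f=3) a[fast]=7≠a[slow]=5 write a[3]=7 → slow++,fast++
(s=3,f=4) a[fast]=7=a[slow] dup → fast++
(s=3,f=5) a[fast]=9≠a[slow]=7 write a[4]=9 → slow++,fast++
(s=4,f=6) a[fast]=10≠a[slow]=9 write a[5]=10 → slow++,fast++
(s=5,f=7) a[fast]=11≠a[slow]=10 write a[6]=11 → slow++,fast++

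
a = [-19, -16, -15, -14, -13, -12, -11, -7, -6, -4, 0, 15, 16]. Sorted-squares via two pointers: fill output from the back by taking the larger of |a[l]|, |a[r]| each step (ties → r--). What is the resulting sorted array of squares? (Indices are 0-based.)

[0, 16, 36, 49, 121, 144, 169, 196, 225, 225, 256, 256, 361]

[0,12] |-19|>|16| out[12]=361 → l++
[1,12] |-16|<=|16| out[11]=256 → r--
[1,11] |-16|>|15| out[10]=256 → l++
[2,11] |-15|<=|15| out[9]=225 → r--
[2,10] |-15|>|0| out[8]=225 → l++
[3,10] |-14|>|0| out[7]=196 → l++
[4,10] |-13|>|0| out[6]=169 → l++
[5,10] |-12|>|0| out[5]=144 → l++
[6,10] |-11|>|0| out[4]=121 → l++
[7,10] |-7|>|0| out[3]=49 → l++
[8,10] |-6|>|0| out[2]=36 → l++
[9,10] |-4|>|0| out[1]=16 → l++
[10,10] |0|<=|0| out[0]=0 → r--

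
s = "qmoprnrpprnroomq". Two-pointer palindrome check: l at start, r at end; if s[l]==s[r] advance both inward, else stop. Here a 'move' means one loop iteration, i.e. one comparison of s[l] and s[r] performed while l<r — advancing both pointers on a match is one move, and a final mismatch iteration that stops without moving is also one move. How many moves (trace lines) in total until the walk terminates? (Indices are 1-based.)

l=1 r=16: 'q'=='q', l++,r--
l=2 r=15: 'm'=='m', l++,r--
l=3 r=14: 'o'=='o', l++,r--
l=4 r=13: 'p'!='o', stop

4 moves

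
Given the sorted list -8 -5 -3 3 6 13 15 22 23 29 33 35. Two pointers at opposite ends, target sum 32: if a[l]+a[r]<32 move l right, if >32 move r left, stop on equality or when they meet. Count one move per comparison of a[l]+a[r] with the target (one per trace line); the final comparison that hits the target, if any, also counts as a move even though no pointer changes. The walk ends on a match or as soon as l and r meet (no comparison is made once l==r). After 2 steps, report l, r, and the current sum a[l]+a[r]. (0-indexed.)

l=0 r=11: -8+35=27 <32, l++
l=1 r=11: -5+35=30 <32, l++

l=2, r=11, sum=32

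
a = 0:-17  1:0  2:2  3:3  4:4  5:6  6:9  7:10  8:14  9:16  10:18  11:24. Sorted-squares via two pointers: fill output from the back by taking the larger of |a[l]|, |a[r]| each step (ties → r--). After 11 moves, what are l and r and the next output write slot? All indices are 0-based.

l=1, r=1, next write slot=0

l=0 r=11: |-17|<=|24| out[11]=576, r--
l=0 r=10: |-17|<=|18| out[10]=324, r--
l=0 r=9: |-17|>|16| out[9]=289, l++
l=1 r=9: |0|<=|16| out[8]=256, r--
l=1 r=8: |0|<=|14| out[7]=196, r--
l=1 r=7: |0|<=|10| out[6]=100, r--
l=1 r=6: |0|<=|9| out[5]=81, r--
l=1 r=5: |0|<=|6| out[4]=36, r--
l=1 r=4: |0|<=|4| out[3]=16, r--
l=1 r=3: |0|<=|3| out[2]=9, r--
l=1 r=2: |0|<=|2| out[1]=4, r--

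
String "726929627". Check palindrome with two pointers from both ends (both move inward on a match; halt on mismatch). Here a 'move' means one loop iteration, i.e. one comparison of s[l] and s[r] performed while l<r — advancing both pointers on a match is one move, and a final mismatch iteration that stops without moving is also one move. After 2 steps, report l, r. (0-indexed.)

[0,8] '7'=='7' → l++,r--
[1,7] '2'=='2' → l++,r--

l=2, r=6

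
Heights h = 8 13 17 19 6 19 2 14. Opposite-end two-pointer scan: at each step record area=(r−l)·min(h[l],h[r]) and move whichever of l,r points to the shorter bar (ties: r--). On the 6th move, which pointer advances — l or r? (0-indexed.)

r

[0,7] min(8,14)*7=56 best=56 * → l++
[1,7] min(13,14)*6=78 best=78 * → l++
[2,7] min(17,14)*5=70 best=78 → r--
[2,6] min(17,2)*4=8 best=78 → r--
[2,5] min(17,19)*3=51 best=78 → l++
[3,5] min(19,19)*2=38 best=78 → r--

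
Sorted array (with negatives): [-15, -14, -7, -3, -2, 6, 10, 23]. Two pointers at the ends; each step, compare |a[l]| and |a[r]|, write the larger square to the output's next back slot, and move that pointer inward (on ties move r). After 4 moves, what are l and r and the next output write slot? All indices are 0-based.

l=2, r=5, next write slot=3

[0,7] |-15|<=|23| out[7]=529 → r--
[0,6] |-15|>|10| out[6]=225 → l++
[1,6] |-14|>|10| out[5]=196 → l++
[2,6] |-7|<=|10| out[4]=100 → r--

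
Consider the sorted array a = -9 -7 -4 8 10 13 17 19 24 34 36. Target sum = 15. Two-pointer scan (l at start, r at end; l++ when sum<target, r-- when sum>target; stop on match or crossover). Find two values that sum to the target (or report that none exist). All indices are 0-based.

(-9, 24)

l=0 r=10: -9+36=27 >15, r--
l=0 r=9: -9+34=25 >15, r--
l=0 r=8: -9+24=15, found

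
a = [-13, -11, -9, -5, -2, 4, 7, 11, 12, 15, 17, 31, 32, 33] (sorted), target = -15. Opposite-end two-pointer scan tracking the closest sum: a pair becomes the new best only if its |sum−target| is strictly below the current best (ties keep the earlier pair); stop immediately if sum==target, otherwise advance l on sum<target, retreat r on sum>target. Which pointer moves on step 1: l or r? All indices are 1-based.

r

[1,14] -13+33=20 d=35 * → r--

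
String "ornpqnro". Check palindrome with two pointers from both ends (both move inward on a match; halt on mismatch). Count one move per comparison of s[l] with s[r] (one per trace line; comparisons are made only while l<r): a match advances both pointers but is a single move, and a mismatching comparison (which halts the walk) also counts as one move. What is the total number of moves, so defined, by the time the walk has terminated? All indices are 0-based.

[0,7] 'o'=='o' → l++,r--
[1,6] 'r'=='r' → l++,r--
[2,5] 'n'=='n' → l++,r--
[3,4] 'p'!='q' → stop

4 moves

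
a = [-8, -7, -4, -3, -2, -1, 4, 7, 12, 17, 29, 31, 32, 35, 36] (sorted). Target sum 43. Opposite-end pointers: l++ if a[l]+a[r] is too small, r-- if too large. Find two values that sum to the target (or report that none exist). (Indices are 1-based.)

l=1 r=15: -8+36=28 <43, l++
l=2 r=15: -7+36=29 <43, l++
l=3 r=15: -4+36=32 <43, l++
l=4 r=15: -3+36=33 <43, l++
l=5 r=15: -2+36=34 <43, l++
l=6 r=15: -1+36=35 <43, l++
l=7 r=15: 4+36=40 <43, l++
l=8 r=15: 7+36=43, found

(7, 36)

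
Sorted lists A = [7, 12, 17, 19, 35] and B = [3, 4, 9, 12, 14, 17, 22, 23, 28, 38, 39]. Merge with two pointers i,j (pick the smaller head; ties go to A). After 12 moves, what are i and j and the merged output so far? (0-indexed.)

i=4, j=8, merged so far=[3, 4, 7, 9, 12, 12, 14, 17, 17, 19, 22, 23]

i=0 j=0: A[i]=7>B[j]=3 take 3, j++
i=0 j=1: A[i]=7>B[j]=4 take 4, j++
i=0 j=2: A[i]=7<=B[j]=9 take 7, i++
i=1 j=2: A[i]=12>B[j]=9 take 9, j++
i=1 j=3: A[i]=12<=B[j]=12 take 12, i++
i=2 j=3: A[i]=17>B[j]=12 take 12, j++
i=2 j=4: A[i]=17>B[j]=14 take 14, j++
i=2 j=5: A[i]=17<=B[j]=17 take 17, i++
i=3 j=5: A[i]=19>B[j]=17 take 17, j++
i=3 j=6: A[i]=19<=B[j]=22 take 19, i++
i=4 j=6: A[i]=35>B[j]=22 take 22, j++
i=4 j=7: A[i]=35>B[j]=23 take 23, j++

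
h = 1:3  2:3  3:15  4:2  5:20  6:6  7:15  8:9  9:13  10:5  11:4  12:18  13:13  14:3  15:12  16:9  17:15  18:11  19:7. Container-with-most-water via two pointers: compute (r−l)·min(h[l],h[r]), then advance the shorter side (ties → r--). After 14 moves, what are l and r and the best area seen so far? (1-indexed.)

[1,19] min(3,7)*18=54 best=54 * → l++
[2,19] min(3,7)*17=51 best=54 → l++
[3,19] min(15,7)*16=112 best=112 * → r--
[3,18] min(15,11)*15=165 best=165 * → r--
[3,17] min(15,15)*14=210 best=210 * → r--
[3,16] min(15,9)*13=117 best=210 → r--
[3,15] min(15,12)*12=144 best=210 → r--
[3,14] min(15,3)*11=33 best=210 → r--
[3,13] min(15,13)*10=130 best=210 → r--
[3,12] min(15,18)*9=135 best=210 → l++
[4,12] min(2,18)*8=16 best=210 → l++
[5,12] min(20,18)*7=126 best=210 → r--
[5,11] min(20,4)*6=24 best=210 → r--
[5,10] min(20,5)*5=25 best=210 → r--

l=5, r=9, best area=210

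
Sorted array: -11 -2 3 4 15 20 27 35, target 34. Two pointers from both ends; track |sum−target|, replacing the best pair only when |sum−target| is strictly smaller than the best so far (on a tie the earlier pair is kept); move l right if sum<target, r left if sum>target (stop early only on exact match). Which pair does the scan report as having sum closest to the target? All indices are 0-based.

pair (-2, 35) with sum 33 (|Δ|=1)

[0,7] -11+35=24 d=10 * → l++
[1,7] -2+35=33 d=1 * → l++
[2,7] 3+35=38 d=4 → r--
[2,6] 3+27=30 d=4 → l++
[3,6] 4+27=31 d=3 → l++
[4,6] 15+27=42 d=8 → r--
[4,5] 15+20=35 d=1 → r--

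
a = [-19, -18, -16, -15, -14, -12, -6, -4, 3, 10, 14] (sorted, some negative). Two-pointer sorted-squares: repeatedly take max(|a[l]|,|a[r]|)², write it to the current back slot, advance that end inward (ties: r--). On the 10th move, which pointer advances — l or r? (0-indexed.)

l

l=0 r=10: |-19|>|14| out[10]=361, l++
l=1 r=10: |-18|>|14| out[9]=324, l++
l=2 r=10: |-16|>|14| out[8]=256, l++
l=3 r=10: |-15|>|14| out[7]=225, l++
l=4 r=10: |-14|<=|14| out[6]=196, r--
l=4 r=9: |-14|>|10| out[5]=196, l++
l=5 r=9: |-12|>|10| out[4]=144, l++
l=6 r=9: |-6|<=|10| out[3]=100, r--
l=6 r=8: |-6|>|3| out[2]=36, l++
l=7 r=8: |-4|>|3| out[1]=16, l++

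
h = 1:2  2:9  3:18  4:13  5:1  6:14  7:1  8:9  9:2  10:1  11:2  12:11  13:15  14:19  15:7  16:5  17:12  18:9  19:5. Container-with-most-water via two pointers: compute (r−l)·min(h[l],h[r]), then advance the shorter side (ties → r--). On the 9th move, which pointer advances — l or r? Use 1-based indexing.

[1,19] min(2,5)*18=36 best=36 * → l++
[2,19] min(9,5)*17=85 best=85 * → r--
[2,18] min(9,9)*16=144 best=144 * → r--
[2,17] min(9,12)*15=135 best=144 → l++
[3,17] min(18,12)*14=168 best=168 * → r--
[3,16] min(18,5)*13=65 best=168 → r--
[3,15] min(18,7)*12=84 best=168 → r--
[3,14] min(18,19)*11=198 best=198 * → l++
[4,14] min(13,19)*10=130 best=198 → l++

l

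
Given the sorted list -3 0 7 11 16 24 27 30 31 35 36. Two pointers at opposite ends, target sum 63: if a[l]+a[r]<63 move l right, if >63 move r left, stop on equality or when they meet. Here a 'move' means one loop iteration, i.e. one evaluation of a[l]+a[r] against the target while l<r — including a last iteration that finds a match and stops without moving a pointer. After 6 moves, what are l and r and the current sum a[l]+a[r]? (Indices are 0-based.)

l=0 r=10: -3+36=33 <63, l++
l=1 r=10: 0+36=36 <63, l++
l=2 r=10: 7+36=43 <63, l++
l=3 r=10: 11+36=47 <63, l++
l=4 r=10: 16+36=52 <63, l++
l=5 r=10: 24+36=60 <63, l++

l=6, r=10, sum=63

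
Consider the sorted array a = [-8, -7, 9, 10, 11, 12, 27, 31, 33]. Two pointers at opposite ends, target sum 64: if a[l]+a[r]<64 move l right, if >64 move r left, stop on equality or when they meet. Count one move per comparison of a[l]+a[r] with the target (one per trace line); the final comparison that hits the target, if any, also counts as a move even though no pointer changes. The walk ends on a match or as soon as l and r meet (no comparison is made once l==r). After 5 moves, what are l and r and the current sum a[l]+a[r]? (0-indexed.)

l=5, r=8, sum=45

l=0 r=8: -8+33=25 <64, l++
l=1 r=8: -7+33=26 <64, l++
l=2 r=8: 9+33=42 <64, l++
l=3 r=8: 10+33=43 <64, l++
l=4 r=8: 11+33=44 <64, l++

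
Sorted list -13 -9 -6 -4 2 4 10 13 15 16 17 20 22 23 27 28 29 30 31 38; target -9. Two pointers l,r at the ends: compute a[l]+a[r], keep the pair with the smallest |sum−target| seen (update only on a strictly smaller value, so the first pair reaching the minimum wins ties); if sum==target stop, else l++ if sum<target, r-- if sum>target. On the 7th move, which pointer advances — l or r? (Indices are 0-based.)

r

[0,19] -13+38=25 d=34 * → r--
[0,18] -13+31=18 d=27 * → r--
[0,17] -13+30=17 d=26 * → r--
[0,16] -13+29=16 d=25 * → r--
[0,15] -13+28=15 d=24 * → r--
[0,14] -13+27=14 d=23 * → r--
[0,13] -13+23=10 d=19 * → r--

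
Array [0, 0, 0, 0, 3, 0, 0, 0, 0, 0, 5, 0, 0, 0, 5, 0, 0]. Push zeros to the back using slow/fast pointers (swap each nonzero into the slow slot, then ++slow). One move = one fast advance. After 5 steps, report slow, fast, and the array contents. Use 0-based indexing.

slow=0 fast=0: a[fast]=0, fast++
slow=0 fast=1: a[fast]=0, fast++
slow=0 fast=2: a[fast]=0, fast++
slow=0 fast=3: a[fast]=0, fast++
slow=0 fast=4: a[fast]=3≠0 swap→a[0]=3, slow++,fast++

slow=1, fast=5, a=[3, 0, 0, 0, 0, 0, 0, 0, 0, 0, 5, 0, 0, 0, 5, 0, 0]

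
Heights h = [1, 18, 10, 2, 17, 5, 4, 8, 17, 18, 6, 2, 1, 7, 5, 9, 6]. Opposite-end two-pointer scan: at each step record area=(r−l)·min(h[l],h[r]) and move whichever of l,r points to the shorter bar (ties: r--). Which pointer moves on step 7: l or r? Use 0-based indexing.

r

l=0 r=16: min(1,6)*16=16 best=16 *, l++
l=1 r=16: min(18,6)*15=90 best=90 *, r--
l=1 r=15: min(18,9)*14=126 best=126 *, r--
l=1 r=14: min(18,5)*13=65 best=126, r--
l=1 r=13: min(18,7)*12=84 best=126, r--
l=1 r=12: min(18,1)*11=11 best=126, r--
l=1 r=11: min(18,2)*10=20 best=126, r--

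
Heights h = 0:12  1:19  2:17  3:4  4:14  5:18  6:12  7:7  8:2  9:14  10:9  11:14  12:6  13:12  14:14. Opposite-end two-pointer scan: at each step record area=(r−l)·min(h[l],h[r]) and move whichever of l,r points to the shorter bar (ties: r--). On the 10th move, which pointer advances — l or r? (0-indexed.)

r

[0,14] min(12,14)*14=168 best=168 * → l++
[1,14] min(19,14)*13=182 best=182 * → r--
[1,13] min(19,12)*12=144 best=182 → r--
[1,12] min(19,6)*11=66 best=182 → r--
[1,11] min(19,14)*10=140 best=182 → r--
[1,10] min(19,9)*9=81 best=182 → r--
[1,9] min(19,14)*8=112 best=182 → r--
[1,8] min(19,2)*7=14 best=182 → r--
[1,7] min(19,7)*6=42 best=182 → r--
[1,6] min(19,12)*5=60 best=182 → r--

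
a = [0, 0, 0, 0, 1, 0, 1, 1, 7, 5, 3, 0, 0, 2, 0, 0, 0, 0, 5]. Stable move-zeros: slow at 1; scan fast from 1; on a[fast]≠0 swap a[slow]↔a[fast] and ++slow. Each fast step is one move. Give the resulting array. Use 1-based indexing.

[1, 1, 1, 7, 5, 3, 2, 5, 0, 0, 0, 0, 0, 0, 0, 0, 0, 0, 0]

slow=1 fast=1: a[fast]=0, fast++
slow=1 fast=2: a[fast]=0, fast++
slow=1 fast=3: a[fast]=0, fast++
slow=1 fast=4: a[fast]=0, fast++
slow=1 fast=5: a[fast]=1≠0 swap→a[1]=1, slow++,fast++
slow=2 fast=6: a[fast]=0, fast++
slow=2 fast=7: a[fast]=1≠0 swap→a[2]=1, slow++,fast++
slow=3 fast=8: a[fast]=1≠0 swap→a[3]=1, slow++,fast++
slow=4 fast=9: a[fast]=7≠0 swap→a[4]=7, slow++,fast++
slow=5 fast=10: a[fast]=5≠0 swap→a[5]=5, slow++,fast++
slow=6 fast=11: a[fast]=3≠0 swap→a[6]=3, slow++,fast++
slow=7 fast=12: a[fast]=0, fast++
slow=7 fast=13: a[fast]=0, fast++
slow=7 fast=14: a[fast]=2≠0 swap→a[7]=2, slow++,fast++
slow=8 fast=15: a[fast]=0, fast++
slow=8 fast=16: a[fast]=0, fast++
slow=8 fast=17: a[fast]=0, fast++
slow=8 fast=18: a[fast]=0, fast++
slow=8 fast=19: a[fast]=5≠0 swap→a[8]=5, slow++,fast++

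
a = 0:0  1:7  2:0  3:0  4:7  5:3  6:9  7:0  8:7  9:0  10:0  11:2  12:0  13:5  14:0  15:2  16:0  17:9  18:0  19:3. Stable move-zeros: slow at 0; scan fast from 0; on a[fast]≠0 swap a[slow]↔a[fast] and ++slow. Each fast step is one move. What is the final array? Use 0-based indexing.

(s=0,f=0) a[fast]=0 → fast++
(s=0,f=1) a[fast]=7≠0 swap→a[0]=7 → slow++,fast++
(s=1,f=2) a[fast]=0 → fast++
(s=1,f=3) a[fast]=0 → fast++
(s=1,f=4) a[fast]=7≠0 swap→a[1]=7 → slow++,fast++
(s=2,f=5) a[fast]=3≠0 swap→a[2]=3 → slow++,fast++
(s=3,f=6) a[fast]=9≠0 swap→a[3]=9 → slow++,fast++
(s=4,f=7) a[fast]=0 → fast++
(s=4,f=8) a[fast]=7≠0 swap→a[4]=7 → slow++,fast++
(s=5,f=9) a[fast]=0 → fast++
(s=5,f=10) a[fast]=0 → fast++
(s=5,f=11) a[fast]=2≠0 swap→a[5]=2 → slow++,fast++
(s=6,f=12) a[fast]=0 → fast++
(s=6,f=13) a[fast]=5≠0 swap→a[6]=5 → slow++,fast++
(s=7,f=14) a[fast]=0 → fast++
(s=7,f=15) a[fast]=2≠0 swap→a[7]=2 → slow++,fast++
(s=8,f=16) a[fast]=0 → fast++
(s=8,f=17) a[fast]=9≠0 swap→a[8]=9 → slow++,fast++
(s=9,f=18) a[fast]=0 → fast++
(s=9,f=19) a[fast]=3≠0 swap→a[9]=3 → slow++,fast++

[7, 7, 3, 9, 7, 2, 5, 2, 9, 3, 0, 0, 0, 0, 0, 0, 0, 0, 0, 0]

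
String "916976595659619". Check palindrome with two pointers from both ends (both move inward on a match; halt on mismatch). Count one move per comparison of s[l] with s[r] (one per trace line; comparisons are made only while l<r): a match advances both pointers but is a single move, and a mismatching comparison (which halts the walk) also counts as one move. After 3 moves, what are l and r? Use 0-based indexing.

l=3, r=11

[0,14] '9'=='9' → l++,r--
[1,13] '1'=='1' → l++,r--
[2,12] '6'=='6' → l++,r--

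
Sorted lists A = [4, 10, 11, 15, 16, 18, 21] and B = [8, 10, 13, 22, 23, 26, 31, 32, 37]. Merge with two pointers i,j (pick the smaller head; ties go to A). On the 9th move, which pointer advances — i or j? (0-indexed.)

i

i=0 j=0: A[i]=4<=B[j]=8 take 4, i++
i=1 j=0: A[i]=10>B[j]=8 take 8, j++
i=1 j=1: A[i]=10<=B[j]=10 take 10, i++
i=2 j=1: A[i]=11>B[j]=10 take 10, j++
i=2 j=2: A[i]=11<=B[j]=13 take 11, i++
i=3 j=2: A[i]=15>B[j]=13 take 13, j++
i=3 j=3: A[i]=15<=B[j]=22 take 15, i++
i=4 j=3: A[i]=16<=B[j]=22 take 16, i++
i=5 j=3: A[i]=18<=B[j]=22 take 18, i++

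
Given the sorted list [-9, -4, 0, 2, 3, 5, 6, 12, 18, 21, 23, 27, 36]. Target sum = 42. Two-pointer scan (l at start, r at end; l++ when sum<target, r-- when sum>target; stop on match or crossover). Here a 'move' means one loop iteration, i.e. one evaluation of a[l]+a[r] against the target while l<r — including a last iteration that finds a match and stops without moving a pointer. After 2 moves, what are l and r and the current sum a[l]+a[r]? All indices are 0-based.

[0,12] -9+36=27 <42 → l++
[1,12] -4+36=32 <42 → l++

l=2, r=12, sum=36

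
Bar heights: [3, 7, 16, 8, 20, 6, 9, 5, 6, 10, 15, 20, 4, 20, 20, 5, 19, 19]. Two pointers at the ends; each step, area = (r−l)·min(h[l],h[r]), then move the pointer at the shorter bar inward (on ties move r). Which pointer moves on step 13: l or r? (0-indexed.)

r

[0,17] min(3,19)*17=51 best=51 * → l++
[1,17] min(7,19)*16=112 best=112 * → l++
[2,17] min(16,19)*15=240 best=240 * → l++
[3,17] min(8,19)*14=112 best=240 → l++
[4,17] min(20,19)*13=247 best=247 * → r--
[4,16] min(20,19)*12=228 best=247 → r--
[4,15] min(20,5)*11=55 best=247 → r--
[4,14] min(20,20)*10=200 best=247 → r--
[4,13] min(20,20)*9=180 best=247 → r--
[4,12] min(20,4)*8=32 best=247 → r--
[4,11] min(20,20)*7=140 best=247 → r--
[4,10] min(20,15)*6=90 best=247 → r--
[4,9] min(20,10)*5=50 best=247 → r--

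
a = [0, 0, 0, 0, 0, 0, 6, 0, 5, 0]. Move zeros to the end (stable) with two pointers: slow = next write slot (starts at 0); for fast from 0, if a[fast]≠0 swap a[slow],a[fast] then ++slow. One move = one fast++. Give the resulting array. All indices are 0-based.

[6, 5, 0, 0, 0, 0, 0, 0, 0, 0]

(s=0,f=0) a[fast]=0 → fast++
(s=0,f=1) a[fast]=0 → fast++
(s=0,f=2) a[fast]=0 → fast++
(s=0,f=3) a[fast]=0 → fast++
(s=0,f=4) a[fast]=0 → fast++
(s=0,f=5) a[fast]=0 → fast++
(s=0,f=6) a[fast]=6≠0 swap→a[0]=6 → slow++,fast++
(s=1,f=7) a[fast]=0 → fast++
(s=1,f=8) a[fast]=5≠0 swap→a[1]=5 → slow++,fast++
(s=2,f=9) a[fast]=0 → fast++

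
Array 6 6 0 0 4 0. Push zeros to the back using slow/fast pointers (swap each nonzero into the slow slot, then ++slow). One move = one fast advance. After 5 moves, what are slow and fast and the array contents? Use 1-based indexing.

(s=1,f=1) a[fast]=6≠0 swap→a[1]=6 → slow++,fast++
(s=2,f=2) a[fast]=6≠0 swap→a[2]=6 → slow++,fast++
(s=3,f=3) a[fast]=0 → fast++
(s=3,f=4) a[fast]=0 → fast++
(s=3,f=5) a[fast]=4≠0 swap→a[3]=4 → slow++,fast++

slow=4, fast=6, a=[6, 6, 4, 0, 0, 0]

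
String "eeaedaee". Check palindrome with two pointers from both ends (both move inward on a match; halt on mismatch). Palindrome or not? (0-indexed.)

not a palindrome (mismatch at 3,4)

[0,7] 'e'=='e' → l++,r--
[1,6] 'e'=='e' → l++,r--
[2,5] 'a'=='a' → l++,r--
[3,4] 'e'!='d' → stop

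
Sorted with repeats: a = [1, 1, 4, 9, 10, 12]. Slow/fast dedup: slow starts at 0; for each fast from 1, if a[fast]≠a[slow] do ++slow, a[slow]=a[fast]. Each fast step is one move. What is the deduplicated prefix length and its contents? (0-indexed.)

length 5; prefix = [1, 4, 9, 10, 12]

slow=0 fast=1: a[fast]=1=a[slow] dup, fast++
slow=0 fast=2: a[fast]=4≠a[slow]=1 write a[1]=4, slow++,fast++
slow=1 fast=3: a[fast]=9≠a[slow]=4 write a[2]=9, slow++,fast++
slow=2 fast=4: a[fast]=10≠a[slow]=9 write a[3]=10, slow++,fast++
slow=3 fast=5: a[fast]=12≠a[slow]=10 write a[4]=12, slow++,fast++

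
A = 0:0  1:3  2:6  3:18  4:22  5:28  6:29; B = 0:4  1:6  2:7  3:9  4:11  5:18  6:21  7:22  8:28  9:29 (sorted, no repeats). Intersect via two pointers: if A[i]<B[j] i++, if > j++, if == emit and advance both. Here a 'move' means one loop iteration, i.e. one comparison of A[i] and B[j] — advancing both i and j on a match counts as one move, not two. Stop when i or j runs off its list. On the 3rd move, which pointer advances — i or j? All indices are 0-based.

[i=0,j=0] 0<4 → i++
[i=1,j=0] 3<4 → i++
[i=2,j=0] 6>4 → j++

j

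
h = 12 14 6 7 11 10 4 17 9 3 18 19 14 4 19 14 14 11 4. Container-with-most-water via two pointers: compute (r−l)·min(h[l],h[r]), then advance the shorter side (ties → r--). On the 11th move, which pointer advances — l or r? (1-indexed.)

l

[1,19] min(12,4)*18=72 best=72 * → r--
[1,18] min(12,11)*17=187 best=187 * → r--
[1,17] min(12,14)*16=192 best=192 * → l++
[2,17] min(14,14)*15=210 best=210 * → r--
[2,16] min(14,14)*14=196 best=210 → r--
[2,15] min(14,19)*13=182 best=210 → l++
[3,15] min(6,19)*12=72 best=210 → l++
[4,15] min(7,19)*11=77 best=210 → l++
[5,15] min(11,19)*10=110 best=210 → l++
[6,15] min(10,19)*9=90 best=210 → l++
[7,15] min(4,19)*8=32 best=210 → l++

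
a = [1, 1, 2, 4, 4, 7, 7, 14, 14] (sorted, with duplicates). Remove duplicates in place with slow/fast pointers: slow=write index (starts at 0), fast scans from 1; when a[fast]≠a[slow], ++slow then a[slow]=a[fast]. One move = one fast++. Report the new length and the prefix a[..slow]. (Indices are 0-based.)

(s=0,f=1) a[fast]=1=a[slow] dup → fast++
(s=0,f=2) a[fast]=2≠a[slow]=1 write a[1]=2 → slow++,fast++
(s=1,f=3) a[fast]=4≠a[slow]=2 write a[2]=4 → slow++,fast++
(s=2,f=4) a[fast]=4=a[slow] dup → fast++
(s=2,f=5) a[fast]=7≠a[slow]=4 write a[3]=7 → slow++,fast++
(s=3,f=6) a[fast]=7=a[slow] dup → fast++
(s=3,f=7) a[fast]=14≠a[slow]=7 write a[4]=14 → slow++,fast++
(s=4,f=8) a[fast]=14=a[slow] dup → fast++

length 5; prefix = [1, 2, 4, 7, 14]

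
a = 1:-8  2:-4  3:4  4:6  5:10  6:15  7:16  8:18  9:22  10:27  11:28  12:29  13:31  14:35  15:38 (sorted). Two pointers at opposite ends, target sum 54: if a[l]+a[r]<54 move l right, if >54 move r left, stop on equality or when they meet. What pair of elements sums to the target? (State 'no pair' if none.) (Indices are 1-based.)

(16, 38)

l=1 r=15: -8+38=30 <54, l++
l=2 r=15: -4+38=34 <54, l++
l=3 r=15: 4+38=42 <54, l++
l=4 r=15: 6+38=44 <54, l++
l=5 r=15: 10+38=48 <54, l++
l=6 r=15: 15+38=53 <54, l++
l=7 r=15: 16+38=54, found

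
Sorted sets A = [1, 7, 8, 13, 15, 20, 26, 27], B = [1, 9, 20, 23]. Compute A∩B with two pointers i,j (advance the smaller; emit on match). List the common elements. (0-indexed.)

intersection = [1, 20]

[i=0,j=0] 1==1 emit → i++,j++
[i=1,j=1] 7<9 → i++
[i=2,j=1] 8<9 → i++
[i=3,j=1] 13>9 → j++
[i=3,j=2] 13<20 → i++
[i=4,j=2] 15<20 → i++
[i=5,j=2] 20==20 emit → i++,j++
[i=6,j=3] 26>23 → j++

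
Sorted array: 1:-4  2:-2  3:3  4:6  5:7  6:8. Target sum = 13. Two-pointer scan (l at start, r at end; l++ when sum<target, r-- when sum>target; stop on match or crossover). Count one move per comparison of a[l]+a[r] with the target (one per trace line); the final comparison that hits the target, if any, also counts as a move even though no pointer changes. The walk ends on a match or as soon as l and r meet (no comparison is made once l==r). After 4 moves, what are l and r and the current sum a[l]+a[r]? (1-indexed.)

l=4, r=5, sum=13

[1,6] -4+8=4 <13 → l++
[2,6] -2+8=6 <13 → l++
[3,6] 3+8=11 <13 → l++
[4,6] 6+8=14 >13 → r--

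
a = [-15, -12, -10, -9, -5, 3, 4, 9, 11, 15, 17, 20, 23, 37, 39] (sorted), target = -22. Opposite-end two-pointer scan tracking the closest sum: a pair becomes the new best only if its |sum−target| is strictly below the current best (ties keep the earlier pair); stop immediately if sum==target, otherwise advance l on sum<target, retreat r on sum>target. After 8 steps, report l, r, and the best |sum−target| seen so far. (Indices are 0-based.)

l=0 r=14: -15+39=24 d=46 *, r--
l=0 r=13: -15+37=22 d=44 *, r--
l=0 r=12: -15+23=8 d=30 *, r--
l=0 r=11: -15+20=5 d=27 *, r--
l=0 r=10: -15+17=2 d=24 *, r--
l=0 r=9: -15+15=0 d=22 *, r--
l=0 r=8: -15+11=-4 d=18 *, r--
l=0 r=7: -15+9=-6 d=16 *, r--

l=0, r=6, best |Δ|=16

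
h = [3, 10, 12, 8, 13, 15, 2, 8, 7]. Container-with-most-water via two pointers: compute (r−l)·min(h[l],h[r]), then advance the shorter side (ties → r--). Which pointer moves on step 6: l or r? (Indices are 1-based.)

[1,9] min(3,7)*8=24 best=24 * → l++
[2,9] min(10,7)*7=49 best=49 * → r--
[2,8] min(10,8)*6=48 best=49 → r--
[2,7] min(10,2)*5=10 best=49 → r--
[2,6] min(10,15)*4=40 best=49 → l++
[3,6] min(12,15)*3=36 best=49 → l++

l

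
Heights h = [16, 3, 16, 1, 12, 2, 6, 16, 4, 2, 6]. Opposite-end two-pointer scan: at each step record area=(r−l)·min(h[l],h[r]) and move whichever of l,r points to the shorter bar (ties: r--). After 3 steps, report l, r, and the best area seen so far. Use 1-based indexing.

l=1, r=8, best area=60

[1,11] min(16,6)*10=60 best=60 * → r--
[1,10] min(16,2)*9=18 best=60 → r--
[1,9] min(16,4)*8=32 best=60 → r--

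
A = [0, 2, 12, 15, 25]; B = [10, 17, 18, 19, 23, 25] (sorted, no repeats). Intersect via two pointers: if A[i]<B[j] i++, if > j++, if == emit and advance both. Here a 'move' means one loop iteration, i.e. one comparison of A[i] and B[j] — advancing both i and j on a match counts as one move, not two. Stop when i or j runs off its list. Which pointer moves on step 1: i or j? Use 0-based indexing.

[i=0,j=0] 0<10 → i++

i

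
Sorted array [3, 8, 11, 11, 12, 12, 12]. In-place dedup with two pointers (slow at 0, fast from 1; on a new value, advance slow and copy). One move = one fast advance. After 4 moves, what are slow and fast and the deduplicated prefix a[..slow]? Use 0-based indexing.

slow=3, fast=5, prefix=[3, 8, 11, 12]

(s=0,f=1) a[fast]=8≠a[slow]=3 write a[1]=8 → slow++,fast++
(s=1,f=2) a[fast]=11≠a[slow]=8 write a[2]=11 → slow++,fast++
(s=2,f=3) a[fast]=11=a[slow] dup → fast++
(s=2,f=4) a[fast]=12≠a[slow]=11 write a[3]=12 → slow++,fast++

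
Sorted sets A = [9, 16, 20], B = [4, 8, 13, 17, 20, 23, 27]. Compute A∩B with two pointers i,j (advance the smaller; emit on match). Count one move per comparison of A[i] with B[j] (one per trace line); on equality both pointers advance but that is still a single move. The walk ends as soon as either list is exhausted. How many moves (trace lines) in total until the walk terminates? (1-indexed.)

7 moves

i=1 j=1: 9>4, j++
i=1 j=2: 9>8, j++
i=1 j=3: 9<13, i++
i=2 j=3: 16>13, j++
i=2 j=4: 16<17, i++
i=3 j=4: 20>17, j++
i=3 j=5: 20==20 emit, i++,j++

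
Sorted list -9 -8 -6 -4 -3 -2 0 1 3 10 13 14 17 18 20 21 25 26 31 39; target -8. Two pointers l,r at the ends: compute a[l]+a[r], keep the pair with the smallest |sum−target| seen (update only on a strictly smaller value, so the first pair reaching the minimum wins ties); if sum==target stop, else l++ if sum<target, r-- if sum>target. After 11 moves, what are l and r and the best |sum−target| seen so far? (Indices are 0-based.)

l=0 r=19: -9+39=30 d=38 *, r--
l=0 r=18: -9+31=22 d=30 *, r--
l=0 r=17: -9+26=17 d=25 *, r--
l=0 r=16: -9+25=16 d=24 *, r--
l=0 r=15: -9+21=12 d=20 *, r--
l=0 r=14: -9+20=11 d=19 *, r--
l=0 r=13: -9+18=9 d=17 *, r--
l=0 r=12: -9+17=8 d=16 *, r--
l=0 r=11: -9+14=5 d=13 *, r--
l=0 r=10: -9+13=4 d=12 *, r--
l=0 r=9: -9+10=1 d=9 *, r--

l=0, r=8, best |Δ|=9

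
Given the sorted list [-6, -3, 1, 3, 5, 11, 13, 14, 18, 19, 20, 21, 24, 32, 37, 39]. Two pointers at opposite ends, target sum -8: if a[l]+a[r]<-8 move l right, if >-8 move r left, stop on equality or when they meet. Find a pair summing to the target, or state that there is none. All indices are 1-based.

l=1 r=16: -6+39=33 >-8, r--
l=1 r=15: -6+37=31 >-8, r--
l=1 r=14: -6+32=26 >-8, r--
l=1 r=13: -6+24=18 >-8, r--
l=1 r=12: -6+21=15 >-8, r--
l=1 r=11: -6+20=14 >-8, r--
l=1 r=10: -6+19=13 >-8, r--
l=1 r=9: -6+18=12 >-8, r--
l=1 r=8: -6+14=8 >-8, r--
l=1 r=7: -6+13=7 >-8, r--
l=1 r=6: -6+11=5 >-8, r--
l=1 r=5: -6+5=-1 >-8, r--
l=1 r=4: -6+3=-3 >-8, r--
l=1 r=3: -6+1=-5 >-8, r--
l=1 r=2: -6+-3=-9 <-8, l++

no pair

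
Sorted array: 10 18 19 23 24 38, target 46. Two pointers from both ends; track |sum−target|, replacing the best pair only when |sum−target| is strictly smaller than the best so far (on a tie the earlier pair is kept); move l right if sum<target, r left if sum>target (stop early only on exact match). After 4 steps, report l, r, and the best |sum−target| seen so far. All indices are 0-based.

l=3, r=4, best |Δ|=2

l=0 r=5: 10+38=48 d=2 *, r--
l=0 r=4: 10+24=34 d=12, l++
l=1 r=4: 18+24=42 d=4, l++
l=2 r=4: 19+24=43 d=3, l++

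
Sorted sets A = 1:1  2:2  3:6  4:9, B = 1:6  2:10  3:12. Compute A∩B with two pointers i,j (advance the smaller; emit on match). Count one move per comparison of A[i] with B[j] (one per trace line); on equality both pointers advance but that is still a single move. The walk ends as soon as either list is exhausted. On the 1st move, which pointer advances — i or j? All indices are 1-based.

i

i=1 j=1: 1<6, i++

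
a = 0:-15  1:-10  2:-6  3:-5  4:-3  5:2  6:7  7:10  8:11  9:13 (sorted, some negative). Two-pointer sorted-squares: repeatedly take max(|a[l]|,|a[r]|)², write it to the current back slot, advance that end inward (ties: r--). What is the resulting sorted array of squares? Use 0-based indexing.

[4, 9, 25, 36, 49, 100, 100, 121, 169, 225]

l=0 r=9: |-15|>|13| out[9]=225, l++
l=1 r=9: |-10|<=|13| out[8]=169, r--
l=1 r=8: |-10|<=|11| out[7]=121, r--
l=1 r=7: |-10|<=|10| out[6]=100, r--
l=1 r=6: |-10|>|7| out[5]=100, l++
l=2 r=6: |-6|<=|7| out[4]=49, r--
l=2 r=5: |-6|>|2| out[3]=36, l++
l=3 r=5: |-5|>|2| out[2]=25, l++
l=4 r=5: |-3|>|2| out[1]=9, l++
l=5 r=5: |2|<=|2| out[0]=4, r--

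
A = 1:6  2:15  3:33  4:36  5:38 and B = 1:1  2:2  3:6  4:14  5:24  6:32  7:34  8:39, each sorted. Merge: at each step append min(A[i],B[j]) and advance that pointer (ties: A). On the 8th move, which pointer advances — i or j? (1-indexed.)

j

i=1 j=1: A[i]=6>B[j]=1 take 1, j++
i=1 j=2: A[i]=6>B[j]=2 take 2, j++
i=1 j=3: A[i]=6<=B[j]=6 take 6, i++
i=2 j=3: A[i]=15>B[j]=6 take 6, j++
i=2 j=4: A[i]=15>B[j]=14 take 14, j++
i=2 j=5: A[i]=15<=B[j]=24 take 15, i++
i=3 j=5: A[i]=33>B[j]=24 take 24, j++
i=3 j=6: A[i]=33>B[j]=32 take 32, j++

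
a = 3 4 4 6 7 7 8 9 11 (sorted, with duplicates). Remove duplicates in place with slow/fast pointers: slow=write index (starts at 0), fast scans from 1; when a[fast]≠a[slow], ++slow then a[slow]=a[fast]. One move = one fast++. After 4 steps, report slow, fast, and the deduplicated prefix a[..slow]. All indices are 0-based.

slow=0 fast=1: a[fast]=4≠a[slow]=3 write a[1]=4, slow++,fast++
slow=1 fast=2: a[fast]=4=a[slow] dup, fast++
slow=1 fast=3: a[fast]=6≠a[slow]=4 write a[2]=6, slow++,fast++
slow=2 fast=4: a[fast]=7≠a[slow]=6 write a[3]=7, slow++,fast++

slow=3, fast=5, prefix=[3, 4, 6, 7]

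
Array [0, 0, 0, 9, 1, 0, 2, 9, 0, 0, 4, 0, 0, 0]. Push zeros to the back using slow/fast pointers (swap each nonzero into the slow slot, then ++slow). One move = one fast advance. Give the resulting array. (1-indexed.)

[9, 1, 2, 9, 4, 0, 0, 0, 0, 0, 0, 0, 0, 0]

(s=1,f=1) a[fast]=0 → fast++
(s=1,f=2) a[fast]=0 → fast++
(s=1,f=3) a[fast]=0 → fast++
(s=1,f=4) a[fast]=9≠0 swap→a[1]=9 → slow++,fast++
(s=2,f=5) a[fast]=1≠0 swap→a[2]=1 → slow++,fast++
(s=3,f=6) a[fast]=0 → fast++
(s=3,f=7) a[fast]=2≠0 swap→a[3]=2 → slow++,fast++
(s=4,f=8) a[fast]=9≠0 swap→a[4]=9 → slow++,fast++
(s=5,f=9) a[fast]=0 → fast++
(s=5,f=10) a[fast]=0 → fast++
(s=5,f=11) a[fast]=4≠0 swap→a[5]=4 → slow++,fast++
(s=6,f=12) a[fast]=0 → fast++
(s=6,f=13) a[fast]=0 → fast++
(s=6,f=14) a[fast]=0 → fast++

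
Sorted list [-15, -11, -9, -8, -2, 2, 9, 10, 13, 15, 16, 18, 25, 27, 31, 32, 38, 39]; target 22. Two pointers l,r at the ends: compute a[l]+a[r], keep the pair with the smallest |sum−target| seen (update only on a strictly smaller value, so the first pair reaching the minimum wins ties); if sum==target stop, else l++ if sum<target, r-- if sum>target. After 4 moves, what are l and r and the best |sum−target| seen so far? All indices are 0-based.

l=2, r=15, best |Δ|=1

l=0 r=17: -15+39=24 d=2 *, r--
l=0 r=16: -15+38=23 d=1 *, r--
l=0 r=15: -15+32=17 d=5, l++
l=1 r=15: -11+32=21 d=1, l++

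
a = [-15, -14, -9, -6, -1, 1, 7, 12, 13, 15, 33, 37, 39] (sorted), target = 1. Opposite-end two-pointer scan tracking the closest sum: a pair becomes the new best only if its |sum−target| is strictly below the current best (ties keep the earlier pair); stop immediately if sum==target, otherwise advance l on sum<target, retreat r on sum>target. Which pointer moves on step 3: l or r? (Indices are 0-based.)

l=0 r=12: -15+39=24 d=23 *, r--
l=0 r=11: -15+37=22 d=21 *, r--
l=0 r=10: -15+33=18 d=17 *, r--

r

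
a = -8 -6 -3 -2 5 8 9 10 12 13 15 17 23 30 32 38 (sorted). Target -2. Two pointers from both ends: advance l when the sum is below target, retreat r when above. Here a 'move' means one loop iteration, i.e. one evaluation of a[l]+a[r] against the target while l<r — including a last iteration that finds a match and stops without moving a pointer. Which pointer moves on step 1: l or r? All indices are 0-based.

l=0 r=15: -8+38=30 >-2, r--

r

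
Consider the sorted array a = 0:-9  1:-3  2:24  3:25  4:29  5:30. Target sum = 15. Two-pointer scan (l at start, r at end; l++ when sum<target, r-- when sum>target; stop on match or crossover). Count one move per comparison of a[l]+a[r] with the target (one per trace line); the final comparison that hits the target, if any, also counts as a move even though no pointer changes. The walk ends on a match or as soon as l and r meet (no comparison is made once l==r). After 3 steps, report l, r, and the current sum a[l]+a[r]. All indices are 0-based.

l=0, r=2, sum=15

l=0 r=5: -9+30=21 >15, r--
l=0 r=4: -9+29=20 >15, r--
l=0 r=3: -9+25=16 >15, r--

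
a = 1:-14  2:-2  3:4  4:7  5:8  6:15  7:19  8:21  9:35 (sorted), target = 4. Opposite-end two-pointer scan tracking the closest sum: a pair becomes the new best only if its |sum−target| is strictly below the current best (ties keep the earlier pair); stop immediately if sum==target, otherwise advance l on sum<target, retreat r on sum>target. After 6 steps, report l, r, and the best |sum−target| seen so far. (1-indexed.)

l=1 r=9: -14+35=21 d=17 *, r--
l=1 r=8: -14+21=7 d=3 *, r--
l=1 r=7: -14+19=5 d=1 *, r--
l=1 r=6: -14+15=1 d=3, l++
l=2 r=6: -2+15=13 d=9, r--
l=2 r=5: -2+8=6 d=2, r--

l=2, r=4, best |Δ|=1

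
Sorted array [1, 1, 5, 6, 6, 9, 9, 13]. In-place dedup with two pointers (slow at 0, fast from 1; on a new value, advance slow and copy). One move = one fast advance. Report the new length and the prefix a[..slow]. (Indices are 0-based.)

(s=0,f=1) a[fast]=1=a[slow] dup → fast++
(s=0,f=2) a[fast]=5≠a[slow]=1 write a[1]=5 → slow++,fast++
(s=1,f=3) a[fast]=6≠a[slow]=5 write a[2]=6 → slow++,fast++
(s=2,f=4) a[fast]=6=a[slow] dup → fast++
(s=2,f=5) a[fast]=9≠a[slow]=6 write a[3]=9 → slow++,fast++
(s=3,f=6) a[fast]=9=a[slow] dup → fast++
(s=3,f=7) a[fast]=13≠a[slow]=9 write a[4]=13 → slow++,fast++

length 5; prefix = [1, 5, 6, 9, 13]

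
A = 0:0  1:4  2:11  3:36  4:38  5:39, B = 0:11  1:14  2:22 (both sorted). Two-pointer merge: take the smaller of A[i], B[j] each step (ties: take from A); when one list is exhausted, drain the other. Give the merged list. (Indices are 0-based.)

i=0 j=0: A[i]=0<=B[j]=11 take 0, i++
i=1 j=0: A[i]=4<=B[j]=11 take 4, i++
i=2 j=0: A[i]=11<=B[j]=11 take 11, i++
i=3 j=0: A[i]=36>B[j]=11 take 11, j++
i=3 j=1: A[i]=36>B[j]=14 take 14, j++
i=3 j=2: A[i]=36>B[j]=22 take 22, j++
i=3 j=3: B done, take A[i]=36, i++
i=4 j=3: B done, take A[i]=38, i++
i=5 j=3: B done, take A[i]=39, i++

[0, 4, 11, 11, 14, 22, 36, 38, 39]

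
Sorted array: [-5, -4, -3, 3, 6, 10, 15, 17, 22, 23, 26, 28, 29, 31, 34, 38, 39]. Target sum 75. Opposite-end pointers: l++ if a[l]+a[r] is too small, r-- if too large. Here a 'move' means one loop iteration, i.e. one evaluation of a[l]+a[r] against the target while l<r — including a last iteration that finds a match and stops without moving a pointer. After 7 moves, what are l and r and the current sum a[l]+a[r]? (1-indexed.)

[1,17] -5+39=34 <75 → l++
[2,17] -4+39=35 <75 → l++
[3,17] -3+39=36 <75 → l++
[4,17] 3+39=42 <75 → l++
[5,17] 6+39=45 <75 → l++
[6,17] 10+39=49 <75 → l++
[7,17] 15+39=54 <75 → l++

l=8, r=17, sum=56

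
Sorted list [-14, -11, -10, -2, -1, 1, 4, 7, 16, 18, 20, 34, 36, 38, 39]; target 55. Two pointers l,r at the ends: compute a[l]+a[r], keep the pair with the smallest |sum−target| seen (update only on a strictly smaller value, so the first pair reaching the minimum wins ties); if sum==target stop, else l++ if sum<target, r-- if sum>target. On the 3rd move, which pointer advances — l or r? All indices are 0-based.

[0,14] -14+39=25 d=30 * → l++
[1,14] -11+39=28 d=27 * → l++
[2,14] -10+39=29 d=26 * → l++

l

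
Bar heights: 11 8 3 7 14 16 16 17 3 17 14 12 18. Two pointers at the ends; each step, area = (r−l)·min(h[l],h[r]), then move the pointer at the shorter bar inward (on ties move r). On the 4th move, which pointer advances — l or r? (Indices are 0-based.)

l

[0,12] min(11,18)*12=132 best=132 * → l++
[1,12] min(8,18)*11=88 best=132 → l++
[2,12] min(3,18)*10=30 best=132 → l++
[3,12] min(7,18)*9=63 best=132 → l++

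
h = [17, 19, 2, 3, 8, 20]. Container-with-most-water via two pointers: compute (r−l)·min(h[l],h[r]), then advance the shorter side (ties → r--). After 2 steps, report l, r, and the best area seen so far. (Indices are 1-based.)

l=1 r=6: min(17,20)*5=85 best=85 *, l++
l=2 r=6: min(19,20)*4=76 best=85, l++

l=3, r=6, best area=85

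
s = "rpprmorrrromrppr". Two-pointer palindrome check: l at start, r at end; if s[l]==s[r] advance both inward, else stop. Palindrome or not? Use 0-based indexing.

palindrome

[0,15] 'r'=='r' → l++,r--
[1,14] 'p'=='p' → l++,r--
[2,13] 'p'=='p' → l++,r--
[3,12] 'r'=='r' → l++,r--
[4,11] 'm'=='m' → l++,r--
[5,10] 'o'=='o' → l++,r--
[6,9] 'r'=='r' → l++,r--
[7,8] 'r'=='r' → l++,r--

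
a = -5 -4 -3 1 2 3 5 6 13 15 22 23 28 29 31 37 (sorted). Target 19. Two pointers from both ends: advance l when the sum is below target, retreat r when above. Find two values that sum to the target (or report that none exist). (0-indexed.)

(-4, 23)

l=0 r=15: -5+37=32 >19, r--
l=0 r=14: -5+31=26 >19, r--
l=0 r=13: -5+29=24 >19, r--
l=0 r=12: -5+28=23 >19, r--
l=0 r=11: -5+23=18 <19, l++
l=1 r=11: -4+23=19, found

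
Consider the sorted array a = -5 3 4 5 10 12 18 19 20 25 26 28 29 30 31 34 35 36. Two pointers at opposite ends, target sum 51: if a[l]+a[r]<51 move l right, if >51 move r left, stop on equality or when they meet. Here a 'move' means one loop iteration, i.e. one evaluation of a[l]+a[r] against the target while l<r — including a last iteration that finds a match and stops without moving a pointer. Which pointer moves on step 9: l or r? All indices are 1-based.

[1,18] -5+36=31 <51 → l++
[2,18] 3+36=39 <51 → l++
[3,18] 4+36=40 <51 → l++
[4,18] 5+36=41 <51 → l++
[5,18] 10+36=46 <51 → l++
[6,18] 12+36=48 <51 → l++
[7,18] 18+36=54 >51 → r--
[7,17] 18+35=53 >51 → r--
[7,16] 18+34=52 >51 → r--

r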